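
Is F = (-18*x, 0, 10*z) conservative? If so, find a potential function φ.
Yes, F is conservative. φ = -9*x**2 + 5*z**2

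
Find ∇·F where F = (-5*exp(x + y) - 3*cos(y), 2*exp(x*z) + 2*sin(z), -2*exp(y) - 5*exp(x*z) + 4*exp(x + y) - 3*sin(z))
-5*x*exp(x*z) - 5*exp(x + y) - 3*cos(z)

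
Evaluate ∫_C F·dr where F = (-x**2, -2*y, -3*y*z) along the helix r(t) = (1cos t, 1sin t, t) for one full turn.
6*pi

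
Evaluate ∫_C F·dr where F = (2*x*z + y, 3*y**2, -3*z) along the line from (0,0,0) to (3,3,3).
36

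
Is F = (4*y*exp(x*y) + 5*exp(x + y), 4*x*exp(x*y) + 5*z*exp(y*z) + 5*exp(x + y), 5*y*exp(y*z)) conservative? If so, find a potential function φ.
Yes, F is conservative. φ = 4*exp(x*y) + 5*exp(y*z) + 5*exp(x + y)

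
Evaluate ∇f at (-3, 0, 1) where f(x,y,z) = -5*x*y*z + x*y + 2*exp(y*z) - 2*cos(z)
(0, 14, 2*sin(1))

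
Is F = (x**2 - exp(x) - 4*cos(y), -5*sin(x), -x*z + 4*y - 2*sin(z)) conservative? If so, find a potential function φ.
No, ∇×F = (4, z, -4*sin(y) - 5*cos(x)) ≠ 0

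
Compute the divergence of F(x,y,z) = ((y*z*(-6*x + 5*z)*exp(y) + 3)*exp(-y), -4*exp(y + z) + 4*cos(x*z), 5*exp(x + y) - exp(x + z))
-6*y*z - exp(x + z) - 4*exp(y + z)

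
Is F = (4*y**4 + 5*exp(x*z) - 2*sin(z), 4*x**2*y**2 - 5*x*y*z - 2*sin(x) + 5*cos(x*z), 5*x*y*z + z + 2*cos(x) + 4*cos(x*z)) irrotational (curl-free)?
No, ∇×F = (5*x*(y + z + sin(x*z)), 5*x*exp(x*z) - 5*y*z + 4*z*sin(x*z) + 2*sin(x) - 2*cos(z), 8*x*y**2 - 16*y**3 - 5*y*z - 5*z*sin(x*z) - 2*cos(x))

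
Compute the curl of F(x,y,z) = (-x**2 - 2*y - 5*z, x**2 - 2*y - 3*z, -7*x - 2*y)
(1, 2, 2*x + 2)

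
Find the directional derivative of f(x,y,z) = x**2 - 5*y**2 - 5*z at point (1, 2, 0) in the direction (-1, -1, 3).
3*sqrt(11)/11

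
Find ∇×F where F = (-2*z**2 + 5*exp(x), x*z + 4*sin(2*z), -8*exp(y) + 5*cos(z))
(-x - 8*exp(y) - 8*cos(2*z), -4*z, z)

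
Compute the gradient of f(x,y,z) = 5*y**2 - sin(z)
(0, 10*y, -cos(z))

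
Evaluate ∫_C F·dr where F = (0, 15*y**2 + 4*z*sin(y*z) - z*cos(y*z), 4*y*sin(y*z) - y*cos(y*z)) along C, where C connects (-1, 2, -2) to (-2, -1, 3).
-45 + 4*cos(4) + sin(3) - sin(4) - 4*cos(3)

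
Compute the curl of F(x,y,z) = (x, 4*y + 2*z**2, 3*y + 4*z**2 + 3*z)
(3 - 4*z, 0, 0)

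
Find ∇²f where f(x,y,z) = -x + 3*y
0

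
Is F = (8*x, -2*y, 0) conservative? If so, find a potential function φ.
Yes, F is conservative. φ = 4*x**2 - y**2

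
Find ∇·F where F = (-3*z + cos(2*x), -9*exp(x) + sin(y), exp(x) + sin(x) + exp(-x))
-2*sin(2*x) + cos(y)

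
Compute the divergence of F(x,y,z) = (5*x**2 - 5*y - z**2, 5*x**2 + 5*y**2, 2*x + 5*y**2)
10*x + 10*y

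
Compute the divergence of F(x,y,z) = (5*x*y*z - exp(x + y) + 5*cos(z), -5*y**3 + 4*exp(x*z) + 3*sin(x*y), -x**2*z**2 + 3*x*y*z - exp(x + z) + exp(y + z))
-2*x**2*z + 3*x*y + 3*x*cos(x*y) - 15*y**2 + 5*y*z - exp(x + y) - exp(x + z) + exp(y + z)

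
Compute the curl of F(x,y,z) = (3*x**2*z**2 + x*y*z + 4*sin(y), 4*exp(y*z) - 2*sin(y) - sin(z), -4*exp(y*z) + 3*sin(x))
(-4*y*exp(y*z) - 4*z*exp(y*z) + cos(z), 6*x**2*z + x*y - 3*cos(x), -x*z - 4*cos(y))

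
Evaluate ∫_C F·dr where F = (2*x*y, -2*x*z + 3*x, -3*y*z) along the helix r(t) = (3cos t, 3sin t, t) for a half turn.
9*pi*(1 - pi)/2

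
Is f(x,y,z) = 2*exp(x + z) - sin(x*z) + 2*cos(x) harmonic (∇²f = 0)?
No, ∇²f = x**2*sin(x*z) + z**2*sin(x*z) + 4*exp(x + z) - 2*cos(x)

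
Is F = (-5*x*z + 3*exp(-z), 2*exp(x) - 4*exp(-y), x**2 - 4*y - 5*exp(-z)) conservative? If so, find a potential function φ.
No, ∇×F = (-4, -7*x - 3*exp(-z), 2*exp(x)) ≠ 0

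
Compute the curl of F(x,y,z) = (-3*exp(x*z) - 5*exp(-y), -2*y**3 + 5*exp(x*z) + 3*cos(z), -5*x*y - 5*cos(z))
(-5*x*exp(x*z) - 5*x + 3*sin(z), -3*x*exp(x*z) + 5*y, 5*z*exp(x*z) - 5*exp(-y))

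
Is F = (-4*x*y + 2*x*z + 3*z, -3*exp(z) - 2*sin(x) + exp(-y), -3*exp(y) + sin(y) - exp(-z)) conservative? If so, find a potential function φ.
No, ∇×F = (-3*exp(y) + 3*exp(z) + cos(y), 2*x + 3, 4*x - 2*cos(x)) ≠ 0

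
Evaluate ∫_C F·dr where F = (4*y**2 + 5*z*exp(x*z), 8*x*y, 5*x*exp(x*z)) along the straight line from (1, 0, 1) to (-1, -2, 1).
-16 - 10*sinh(1)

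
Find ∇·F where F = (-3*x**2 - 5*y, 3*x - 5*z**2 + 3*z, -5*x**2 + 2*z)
2 - 6*x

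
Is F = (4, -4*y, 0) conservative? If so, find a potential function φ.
Yes, F is conservative. φ = 4*x - 2*y**2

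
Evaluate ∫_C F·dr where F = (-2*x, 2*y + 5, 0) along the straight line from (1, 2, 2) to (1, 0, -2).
-14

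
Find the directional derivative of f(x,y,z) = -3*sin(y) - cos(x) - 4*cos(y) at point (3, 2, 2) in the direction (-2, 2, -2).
sqrt(3)*(-sin(3) - 3*cos(2) + 4*sin(2))/3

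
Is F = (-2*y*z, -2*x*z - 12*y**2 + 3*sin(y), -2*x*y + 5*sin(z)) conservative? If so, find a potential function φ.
Yes, F is conservative. φ = -2*x*y*z - 4*y**3 - 3*cos(y) - 5*cos(z)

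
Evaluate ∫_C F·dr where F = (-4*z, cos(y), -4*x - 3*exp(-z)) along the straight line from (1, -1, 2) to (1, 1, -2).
2*sin(1) + 16 + 6*sinh(2)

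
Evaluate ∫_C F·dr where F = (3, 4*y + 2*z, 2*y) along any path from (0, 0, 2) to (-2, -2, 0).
2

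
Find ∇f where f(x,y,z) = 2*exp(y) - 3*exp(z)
(0, 2*exp(y), -3*exp(z))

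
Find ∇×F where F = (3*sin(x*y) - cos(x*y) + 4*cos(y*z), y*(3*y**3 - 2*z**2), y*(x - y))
(x + 4*y*z - 2*y, -y*(4*sin(y*z) + 1), -x*sin(x*y) - 3*x*cos(x*y) + 4*z*sin(y*z))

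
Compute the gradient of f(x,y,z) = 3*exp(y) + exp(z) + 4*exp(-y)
(0, 7*sinh(y) - cosh(y), exp(z))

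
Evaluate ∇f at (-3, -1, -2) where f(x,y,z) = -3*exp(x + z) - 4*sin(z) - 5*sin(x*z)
(-3*exp(-5) + 10*cos(6), 0, -3*exp(-5) - 4*cos(2) + 15*cos(6))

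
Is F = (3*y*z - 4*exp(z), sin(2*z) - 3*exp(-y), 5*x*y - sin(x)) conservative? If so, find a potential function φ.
No, ∇×F = (5*x - 2*cos(2*z), -2*y - 4*exp(z) + cos(x), -3*z) ≠ 0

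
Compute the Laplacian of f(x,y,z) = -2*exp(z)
-2*exp(z)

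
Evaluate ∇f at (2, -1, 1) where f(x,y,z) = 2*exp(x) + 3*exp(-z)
(2*exp(2), 0, -3*exp(-1))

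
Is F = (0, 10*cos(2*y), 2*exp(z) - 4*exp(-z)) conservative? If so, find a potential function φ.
Yes, F is conservative. φ = 2*exp(z) + 5*sin(2*y) + 4*exp(-z)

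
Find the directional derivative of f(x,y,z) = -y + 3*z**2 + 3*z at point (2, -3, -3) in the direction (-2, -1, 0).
sqrt(5)/5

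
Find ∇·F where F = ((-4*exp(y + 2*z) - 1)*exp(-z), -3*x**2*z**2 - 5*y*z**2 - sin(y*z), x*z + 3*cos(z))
x - 5*z**2 - z*cos(y*z) - 3*sin(z)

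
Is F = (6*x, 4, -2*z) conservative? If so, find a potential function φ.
Yes, F is conservative. φ = 3*x**2 + 4*y - z**2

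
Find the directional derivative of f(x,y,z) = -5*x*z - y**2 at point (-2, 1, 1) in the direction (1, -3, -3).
-29*sqrt(19)/19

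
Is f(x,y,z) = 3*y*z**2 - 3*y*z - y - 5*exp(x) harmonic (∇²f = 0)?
No, ∇²f = 6*y - 5*exp(x)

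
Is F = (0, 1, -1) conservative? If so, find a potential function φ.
Yes, F is conservative. φ = y - z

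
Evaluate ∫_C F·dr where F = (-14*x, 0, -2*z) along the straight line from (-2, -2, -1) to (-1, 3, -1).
21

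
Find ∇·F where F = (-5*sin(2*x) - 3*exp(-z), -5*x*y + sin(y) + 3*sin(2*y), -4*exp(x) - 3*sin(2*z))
-5*x - 10*cos(2*x) + cos(y) + 6*cos(2*y) - 6*cos(2*z)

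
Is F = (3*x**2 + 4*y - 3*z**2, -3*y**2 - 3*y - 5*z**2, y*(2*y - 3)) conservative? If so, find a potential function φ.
No, ∇×F = (4*y + 10*z - 3, -6*z, -4) ≠ 0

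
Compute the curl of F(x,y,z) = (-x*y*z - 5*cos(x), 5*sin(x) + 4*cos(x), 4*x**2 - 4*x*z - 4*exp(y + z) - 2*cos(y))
(-4*exp(y + z) + 2*sin(y), -x*y - 8*x + 4*z, x*z - 4*sin(x) + 5*cos(x))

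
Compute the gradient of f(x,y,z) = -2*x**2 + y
(-4*x, 1, 0)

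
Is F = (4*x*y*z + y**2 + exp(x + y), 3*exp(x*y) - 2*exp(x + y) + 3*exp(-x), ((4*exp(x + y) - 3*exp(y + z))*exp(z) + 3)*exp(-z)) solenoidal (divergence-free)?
No, ∇·F = 3*x*exp(x*y) + 4*y*z - exp(x + y) - 3*exp(y + z) - 3*exp(-z)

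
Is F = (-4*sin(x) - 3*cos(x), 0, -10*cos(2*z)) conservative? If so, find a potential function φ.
Yes, F is conservative. φ = -3*sin(x) - 5*sin(2*z) + 4*cos(x)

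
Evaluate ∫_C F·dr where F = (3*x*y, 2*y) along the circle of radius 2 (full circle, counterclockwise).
0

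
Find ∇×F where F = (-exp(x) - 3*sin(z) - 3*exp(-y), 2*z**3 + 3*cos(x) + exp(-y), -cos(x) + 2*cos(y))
(-6*z**2 - 2*sin(y), -sin(x) - 3*cos(z), -3*sin(x) - 3*exp(-y))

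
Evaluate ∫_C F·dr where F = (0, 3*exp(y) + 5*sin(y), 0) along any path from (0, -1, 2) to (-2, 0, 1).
-2 - 3*exp(-1) + 5*cos(1)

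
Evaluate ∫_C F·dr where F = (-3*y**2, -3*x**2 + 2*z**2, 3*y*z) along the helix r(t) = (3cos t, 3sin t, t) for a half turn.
108 - 3*pi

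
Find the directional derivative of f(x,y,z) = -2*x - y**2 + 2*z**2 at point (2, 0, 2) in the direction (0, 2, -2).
-4*sqrt(2)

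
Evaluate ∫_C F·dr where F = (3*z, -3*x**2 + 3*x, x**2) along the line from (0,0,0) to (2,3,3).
10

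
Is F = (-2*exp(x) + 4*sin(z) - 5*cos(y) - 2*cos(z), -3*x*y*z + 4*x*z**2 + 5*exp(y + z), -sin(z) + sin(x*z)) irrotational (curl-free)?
No, ∇×F = (3*x*y - 8*x*z - 5*exp(y + z), -z*cos(x*z) + 2*sin(z) + 4*cos(z), -3*y*z + 4*z**2 - 5*sin(y))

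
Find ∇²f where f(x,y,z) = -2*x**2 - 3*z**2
-10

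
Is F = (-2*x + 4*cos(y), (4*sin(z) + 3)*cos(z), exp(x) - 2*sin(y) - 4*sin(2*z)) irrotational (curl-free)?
No, ∇×F = (3*sin(z) - 2*cos(y) - 4*cos(2*z), -exp(x), 4*sin(y))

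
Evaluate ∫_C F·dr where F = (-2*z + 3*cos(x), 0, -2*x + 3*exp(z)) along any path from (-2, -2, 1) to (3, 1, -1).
-3*E + 3*sin(3) + 3*exp(-1) + 2 + 3*sin(2)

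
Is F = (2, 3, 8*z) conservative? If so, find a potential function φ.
Yes, F is conservative. φ = 2*x + 3*y + 4*z**2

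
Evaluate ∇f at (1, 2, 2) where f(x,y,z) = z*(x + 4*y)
(2, 8, 9)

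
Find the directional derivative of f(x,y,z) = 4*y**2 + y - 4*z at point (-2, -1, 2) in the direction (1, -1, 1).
sqrt(3)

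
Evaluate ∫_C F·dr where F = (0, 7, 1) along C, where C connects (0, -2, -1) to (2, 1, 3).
25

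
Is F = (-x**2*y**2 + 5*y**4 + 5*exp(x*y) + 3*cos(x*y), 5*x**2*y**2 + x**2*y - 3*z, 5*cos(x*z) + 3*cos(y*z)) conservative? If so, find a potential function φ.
No, ∇×F = (-3*z*sin(y*z) + 3, 5*z*sin(x*z), 2*x**2*y + 10*x*y**2 + 2*x*y - 5*x*exp(x*y) + 3*x*sin(x*y) - 20*y**3) ≠ 0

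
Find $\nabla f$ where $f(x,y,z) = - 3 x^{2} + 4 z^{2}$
(-6*x, 0, 8*z)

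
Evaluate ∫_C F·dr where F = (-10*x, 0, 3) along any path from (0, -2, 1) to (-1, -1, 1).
-5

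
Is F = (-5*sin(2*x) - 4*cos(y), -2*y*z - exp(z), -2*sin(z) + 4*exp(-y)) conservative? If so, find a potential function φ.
No, ∇×F = (2*y + exp(z) - 4*exp(-y), 0, -4*sin(y)) ≠ 0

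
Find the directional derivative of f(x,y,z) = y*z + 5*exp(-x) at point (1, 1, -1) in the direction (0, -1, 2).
3*sqrt(5)/5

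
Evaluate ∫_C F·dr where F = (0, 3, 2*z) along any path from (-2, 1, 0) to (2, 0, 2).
1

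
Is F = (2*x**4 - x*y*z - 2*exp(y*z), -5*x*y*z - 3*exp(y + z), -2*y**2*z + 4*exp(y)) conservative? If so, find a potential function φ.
No, ∇×F = (5*x*y - 4*y*z + 4*exp(y) + 3*exp(y + z), y*(-x - 2*exp(y*z)), z*(x - 5*y + 2*exp(y*z))) ≠ 0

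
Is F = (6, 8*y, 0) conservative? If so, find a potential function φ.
Yes, F is conservative. φ = 6*x + 4*y**2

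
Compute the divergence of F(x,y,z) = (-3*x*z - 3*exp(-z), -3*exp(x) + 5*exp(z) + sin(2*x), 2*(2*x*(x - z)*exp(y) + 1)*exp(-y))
-4*x - 3*z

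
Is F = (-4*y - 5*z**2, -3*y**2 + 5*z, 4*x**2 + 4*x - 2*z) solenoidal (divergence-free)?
No, ∇·F = -6*y - 2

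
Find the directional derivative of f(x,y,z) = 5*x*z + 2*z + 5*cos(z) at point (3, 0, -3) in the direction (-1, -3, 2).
sqrt(14)*(10*sin(3) + 49)/14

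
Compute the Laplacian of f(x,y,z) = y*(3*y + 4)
6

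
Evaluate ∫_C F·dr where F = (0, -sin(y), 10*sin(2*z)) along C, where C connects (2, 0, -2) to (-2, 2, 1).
5*cos(4) - 1 - 4*cos(2)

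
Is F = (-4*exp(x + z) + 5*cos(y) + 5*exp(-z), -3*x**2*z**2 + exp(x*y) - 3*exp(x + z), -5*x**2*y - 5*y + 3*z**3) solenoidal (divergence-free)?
No, ∇·F = x*exp(x*y) + 9*z**2 - 4*exp(x + z)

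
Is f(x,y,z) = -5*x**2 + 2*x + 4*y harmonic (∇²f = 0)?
No, ∇²f = -10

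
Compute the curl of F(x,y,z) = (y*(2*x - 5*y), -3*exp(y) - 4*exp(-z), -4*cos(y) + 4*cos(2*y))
(4*sin(y) - 8*sin(2*y) - 4*exp(-z), 0, -2*x + 10*y)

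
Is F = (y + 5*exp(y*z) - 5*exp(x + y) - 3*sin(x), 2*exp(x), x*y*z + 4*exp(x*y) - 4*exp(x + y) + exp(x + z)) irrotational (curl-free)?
No, ∇×F = (x*z + 4*x*exp(x*y) - 4*exp(x + y), -y*z - 4*y*exp(x*y) + 5*y*exp(y*z) + 4*exp(x + y) - exp(x + z), -5*z*exp(y*z) + 2*exp(x) + 5*exp(x + y) - 1)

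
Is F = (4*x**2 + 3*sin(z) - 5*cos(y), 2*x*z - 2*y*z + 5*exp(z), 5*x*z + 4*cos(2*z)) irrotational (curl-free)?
No, ∇×F = (-2*x + 2*y - 5*exp(z), -5*z + 3*cos(z), 2*z - 5*sin(y))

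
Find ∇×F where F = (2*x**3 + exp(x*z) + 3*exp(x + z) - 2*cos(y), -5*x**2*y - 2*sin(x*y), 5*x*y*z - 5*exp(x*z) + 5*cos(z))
(5*x*z, x*exp(x*z) - 5*y*z + 5*z*exp(x*z) + 3*exp(x + z), -10*x*y - 2*y*cos(x*y) - 2*sin(y))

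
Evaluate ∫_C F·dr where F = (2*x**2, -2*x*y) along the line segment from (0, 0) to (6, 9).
-180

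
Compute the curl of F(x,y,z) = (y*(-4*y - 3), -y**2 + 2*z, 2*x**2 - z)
(-2, -4*x, 8*y + 3)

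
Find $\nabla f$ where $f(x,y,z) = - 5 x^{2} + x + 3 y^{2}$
(1 - 10*x, 6*y, 0)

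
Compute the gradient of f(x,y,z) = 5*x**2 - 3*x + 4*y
(10*x - 3, 4, 0)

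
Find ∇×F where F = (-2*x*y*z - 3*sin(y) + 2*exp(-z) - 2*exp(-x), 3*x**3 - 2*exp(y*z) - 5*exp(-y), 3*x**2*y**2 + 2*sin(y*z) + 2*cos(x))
(6*x**2*y + 2*y*exp(y*z) + 2*z*cos(y*z), -6*x*y**2 - 2*x*y + 2*sin(x) - 2*exp(-z), 9*x**2 + 2*x*z + 3*cos(y))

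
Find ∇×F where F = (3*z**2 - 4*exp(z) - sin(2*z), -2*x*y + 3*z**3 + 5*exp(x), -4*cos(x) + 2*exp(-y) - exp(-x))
(-9*z**2 - 2*exp(-y), 6*z - 4*exp(z) - 4*sin(x) - 2*cos(2*z) - exp(-x), -2*y + 5*exp(x))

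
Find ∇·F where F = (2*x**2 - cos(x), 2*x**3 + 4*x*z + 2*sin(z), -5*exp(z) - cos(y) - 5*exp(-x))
4*x - 5*exp(z) + sin(x)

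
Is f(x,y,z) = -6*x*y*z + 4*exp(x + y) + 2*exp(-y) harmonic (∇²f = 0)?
No, ∇²f = 2*(4*exp(x + 2*y) + 1)*exp(-y)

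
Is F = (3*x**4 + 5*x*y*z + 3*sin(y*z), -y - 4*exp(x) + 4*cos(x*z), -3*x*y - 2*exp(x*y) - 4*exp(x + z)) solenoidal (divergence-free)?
No, ∇·F = 12*x**3 + 5*y*z - 4*exp(x + z) - 1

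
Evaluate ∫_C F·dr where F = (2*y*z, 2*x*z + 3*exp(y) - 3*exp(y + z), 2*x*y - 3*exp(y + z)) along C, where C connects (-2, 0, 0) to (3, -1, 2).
-12 - 6*sinh(1)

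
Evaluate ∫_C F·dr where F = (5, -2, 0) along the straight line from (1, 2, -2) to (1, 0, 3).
4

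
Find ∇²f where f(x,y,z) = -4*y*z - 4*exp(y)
-4*exp(y)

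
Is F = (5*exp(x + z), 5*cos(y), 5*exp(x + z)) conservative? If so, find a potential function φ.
Yes, F is conservative. φ = 5*exp(x + z) + 5*sin(y)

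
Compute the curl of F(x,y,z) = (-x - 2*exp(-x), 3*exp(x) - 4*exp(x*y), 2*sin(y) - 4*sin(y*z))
(-4*z*cos(y*z) + 2*cos(y), 0, -4*y*exp(x*y) + 3*exp(x))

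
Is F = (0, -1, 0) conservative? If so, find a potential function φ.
Yes, F is conservative. φ = -y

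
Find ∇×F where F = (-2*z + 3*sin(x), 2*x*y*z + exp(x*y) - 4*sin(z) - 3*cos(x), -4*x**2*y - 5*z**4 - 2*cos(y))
(-4*x**2 - 2*x*y + 2*sin(y) + 4*cos(z), 8*x*y - 2, 2*y*z + y*exp(x*y) + 3*sin(x))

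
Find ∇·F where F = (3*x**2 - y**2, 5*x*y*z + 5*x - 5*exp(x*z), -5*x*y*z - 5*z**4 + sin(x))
-5*x*y + 5*x*z + 6*x - 20*z**3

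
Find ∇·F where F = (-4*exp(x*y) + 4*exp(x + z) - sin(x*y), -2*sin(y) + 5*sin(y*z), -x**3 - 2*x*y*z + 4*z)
-2*x*y - 4*y*exp(x*y) - y*cos(x*y) + 5*z*cos(y*z) + 4*exp(x + z) - 2*cos(y) + 4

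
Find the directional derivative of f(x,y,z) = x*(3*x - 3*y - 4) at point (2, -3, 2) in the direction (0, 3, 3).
-3*sqrt(2)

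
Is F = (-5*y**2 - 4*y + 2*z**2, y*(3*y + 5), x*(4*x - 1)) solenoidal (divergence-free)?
No, ∇·F = 6*y + 5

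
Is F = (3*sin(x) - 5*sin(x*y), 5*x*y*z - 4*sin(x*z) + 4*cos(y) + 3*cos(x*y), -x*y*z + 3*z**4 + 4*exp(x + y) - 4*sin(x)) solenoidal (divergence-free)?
No, ∇·F = -x*y + 5*x*z - 3*x*sin(x*y) - 5*y*cos(x*y) + 12*z**3 - 4*sin(y) + 3*cos(x)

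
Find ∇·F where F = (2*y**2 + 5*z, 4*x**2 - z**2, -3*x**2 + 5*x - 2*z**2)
-4*z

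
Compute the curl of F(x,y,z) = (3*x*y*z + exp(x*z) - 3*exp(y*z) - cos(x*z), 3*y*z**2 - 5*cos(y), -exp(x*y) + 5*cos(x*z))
(-x*exp(x*y) - 6*y*z, 3*x*y + x*exp(x*z) + x*sin(x*z) + y*exp(x*y) - 3*y*exp(y*z) + 5*z*sin(x*z), 3*z*(-x + exp(y*z)))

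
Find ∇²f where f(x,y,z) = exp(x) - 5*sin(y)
exp(x) + 5*sin(y)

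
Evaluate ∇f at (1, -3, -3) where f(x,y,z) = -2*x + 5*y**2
(-2, -30, 0)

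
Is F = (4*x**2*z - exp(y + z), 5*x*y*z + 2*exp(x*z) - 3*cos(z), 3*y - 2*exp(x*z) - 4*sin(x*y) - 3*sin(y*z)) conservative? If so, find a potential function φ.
No, ∇×F = (-5*x*y - 2*x*exp(x*z) - 4*x*cos(x*y) - 3*z*cos(y*z) - 3*sin(z) + 3, 4*x**2 + 4*y*cos(x*y) + 2*z*exp(x*z) - exp(y + z), 5*y*z + 2*z*exp(x*z) + exp(y + z)) ≠ 0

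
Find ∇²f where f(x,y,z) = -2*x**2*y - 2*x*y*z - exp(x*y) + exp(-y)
-x**2*exp(x*y) - y**2*exp(x*y) - 4*y + exp(-y)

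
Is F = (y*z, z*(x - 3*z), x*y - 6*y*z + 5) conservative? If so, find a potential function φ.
Yes, F is conservative. φ = z*(x*y - 3*y*z + 5)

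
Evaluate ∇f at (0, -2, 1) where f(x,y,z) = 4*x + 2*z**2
(4, 0, 4)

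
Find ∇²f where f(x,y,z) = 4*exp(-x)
4*exp(-x)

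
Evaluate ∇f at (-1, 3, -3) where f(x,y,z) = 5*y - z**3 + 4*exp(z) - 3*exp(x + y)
(-3*exp(2), 5 - 3*exp(2), -27 + 4*exp(-3))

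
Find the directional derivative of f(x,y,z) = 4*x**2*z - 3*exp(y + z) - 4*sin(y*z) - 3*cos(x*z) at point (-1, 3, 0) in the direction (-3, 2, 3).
3*sqrt(22)*(-5*exp(3) - 8)/22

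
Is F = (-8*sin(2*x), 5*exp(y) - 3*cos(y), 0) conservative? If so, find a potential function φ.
Yes, F is conservative. φ = 5*exp(y) - 3*sin(y) + 4*cos(2*x)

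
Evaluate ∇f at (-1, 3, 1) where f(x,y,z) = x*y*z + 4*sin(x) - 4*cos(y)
(4*cos(1) + 3, -1 + 4*sin(3), -3)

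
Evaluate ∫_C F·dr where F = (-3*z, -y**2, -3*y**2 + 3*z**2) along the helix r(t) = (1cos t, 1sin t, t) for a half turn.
pi*(3/2 + pi**2)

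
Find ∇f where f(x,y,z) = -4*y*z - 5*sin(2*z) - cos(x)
(sin(x), -4*z, -4*y - 10*cos(2*z))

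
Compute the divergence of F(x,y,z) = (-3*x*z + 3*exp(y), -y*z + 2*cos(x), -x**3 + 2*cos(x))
-4*z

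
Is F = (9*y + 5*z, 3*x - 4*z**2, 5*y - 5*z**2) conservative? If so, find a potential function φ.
No, ∇×F = (8*z + 5, 5, -6) ≠ 0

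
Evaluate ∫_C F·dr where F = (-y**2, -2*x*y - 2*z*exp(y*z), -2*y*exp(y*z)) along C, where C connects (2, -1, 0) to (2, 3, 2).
-2*exp(6) - 14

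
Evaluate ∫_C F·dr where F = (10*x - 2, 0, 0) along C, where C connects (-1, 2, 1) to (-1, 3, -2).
0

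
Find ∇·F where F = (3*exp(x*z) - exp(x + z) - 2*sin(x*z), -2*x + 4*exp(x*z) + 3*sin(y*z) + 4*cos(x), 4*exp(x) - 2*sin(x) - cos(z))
3*z*exp(x*z) - 2*z*cos(x*z) + 3*z*cos(y*z) - exp(x + z) + sin(z)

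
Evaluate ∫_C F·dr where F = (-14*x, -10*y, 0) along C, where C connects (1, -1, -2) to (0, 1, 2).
7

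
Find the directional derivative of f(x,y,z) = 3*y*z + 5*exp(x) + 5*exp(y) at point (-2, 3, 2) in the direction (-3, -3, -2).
3*sqrt(22)*((-5*exp(3) - 12)*exp(2) - 5)*exp(-2)/22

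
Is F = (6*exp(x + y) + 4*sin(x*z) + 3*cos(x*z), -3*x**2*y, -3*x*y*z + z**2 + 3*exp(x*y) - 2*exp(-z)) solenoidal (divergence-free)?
No, ∇·F = -3*x**2 - 3*x*y - 3*z*sin(x*z) + 4*z*cos(x*z) + 2*z + 6*exp(x + y) + 2*exp(-z)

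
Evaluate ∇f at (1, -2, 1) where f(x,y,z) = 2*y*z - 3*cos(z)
(0, 2, -4 + 3*sin(1))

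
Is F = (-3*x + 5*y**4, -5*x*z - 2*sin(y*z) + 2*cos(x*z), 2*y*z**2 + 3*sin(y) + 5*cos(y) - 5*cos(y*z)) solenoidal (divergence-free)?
No, ∇·F = 4*y*z + 5*y*sin(y*z) - 2*z*cos(y*z) - 3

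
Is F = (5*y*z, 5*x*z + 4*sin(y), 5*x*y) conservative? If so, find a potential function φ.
Yes, F is conservative. φ = 5*x*y*z - 4*cos(y)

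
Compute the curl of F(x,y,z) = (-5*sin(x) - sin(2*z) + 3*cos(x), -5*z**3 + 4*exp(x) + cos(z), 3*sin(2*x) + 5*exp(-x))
(15*z**2 + sin(z), -6*cos(2*x) - 2*cos(2*z) + 5*exp(-x), 4*exp(x))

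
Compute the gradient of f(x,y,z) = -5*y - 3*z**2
(0, -5, -6*z)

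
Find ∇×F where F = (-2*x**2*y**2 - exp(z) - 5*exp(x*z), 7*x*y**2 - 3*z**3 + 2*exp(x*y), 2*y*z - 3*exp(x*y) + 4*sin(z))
(-3*x*exp(x*y) + 9*z**2 + 2*z, -5*x*exp(x*z) + 3*y*exp(x*y) - exp(z), y*(4*x**2 + 7*y + 2*exp(x*y)))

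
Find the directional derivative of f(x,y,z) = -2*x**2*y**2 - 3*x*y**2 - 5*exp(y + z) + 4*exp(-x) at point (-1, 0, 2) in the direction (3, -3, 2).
sqrt(22)*E*(-12 + 5*E)/22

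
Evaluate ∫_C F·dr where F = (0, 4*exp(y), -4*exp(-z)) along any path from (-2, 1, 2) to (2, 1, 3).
4*(1 - E)*exp(-3)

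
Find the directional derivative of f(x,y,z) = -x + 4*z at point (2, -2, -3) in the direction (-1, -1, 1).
5*sqrt(3)/3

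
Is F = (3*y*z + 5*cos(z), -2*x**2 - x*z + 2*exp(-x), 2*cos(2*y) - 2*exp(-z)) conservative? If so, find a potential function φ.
No, ∇×F = (x - 4*sin(2*y), 3*y - 5*sin(z), -4*x - 4*z - 2*exp(-x)) ≠ 0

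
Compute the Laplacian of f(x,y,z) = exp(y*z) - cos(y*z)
(y**2 + z**2)*(exp(y*z) + cos(y*z))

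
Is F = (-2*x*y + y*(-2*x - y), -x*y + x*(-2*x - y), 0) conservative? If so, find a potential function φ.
Yes, F is conservative. φ = x*y*(-2*x - y)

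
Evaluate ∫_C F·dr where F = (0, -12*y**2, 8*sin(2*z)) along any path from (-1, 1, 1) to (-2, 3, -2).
-104 + 4*cos(2) - 4*cos(4)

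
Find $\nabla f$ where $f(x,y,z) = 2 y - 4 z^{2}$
(0, 2, -8*z)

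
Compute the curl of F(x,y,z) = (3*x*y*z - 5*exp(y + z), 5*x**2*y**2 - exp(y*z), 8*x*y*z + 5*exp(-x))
(8*x*z + y*exp(y*z), 3*x*y - 8*y*z - 5*exp(y + z) + 5*exp(-x), 10*x*y**2 - 3*x*z + 5*exp(y + z))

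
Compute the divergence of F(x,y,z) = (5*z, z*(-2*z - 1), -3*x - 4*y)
0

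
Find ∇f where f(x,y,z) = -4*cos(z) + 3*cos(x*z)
(-3*z*sin(x*z), 0, -3*x*sin(x*z) + 4*sin(z))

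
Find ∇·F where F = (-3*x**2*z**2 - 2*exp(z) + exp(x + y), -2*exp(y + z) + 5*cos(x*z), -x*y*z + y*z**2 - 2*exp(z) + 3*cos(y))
-x*y - 6*x*z**2 + 2*y*z - 2*exp(z) + exp(x + y) - 2*exp(y + z)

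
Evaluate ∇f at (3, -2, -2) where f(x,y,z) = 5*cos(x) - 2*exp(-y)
(-5*sin(3), 2*exp(2), 0)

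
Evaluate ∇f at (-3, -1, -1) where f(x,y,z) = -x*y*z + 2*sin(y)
(-1, -3 + 2*cos(1), -3)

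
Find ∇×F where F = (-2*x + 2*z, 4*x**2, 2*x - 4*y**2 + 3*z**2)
(-8*y, 0, 8*x)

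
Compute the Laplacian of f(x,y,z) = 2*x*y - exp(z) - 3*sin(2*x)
-exp(z) + 12*sin(2*x)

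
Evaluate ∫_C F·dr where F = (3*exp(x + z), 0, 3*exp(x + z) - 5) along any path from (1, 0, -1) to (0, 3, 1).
-13 + 3*E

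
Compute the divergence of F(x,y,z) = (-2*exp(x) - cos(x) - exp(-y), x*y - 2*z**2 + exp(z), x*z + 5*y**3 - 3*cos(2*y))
2*x - 2*exp(x) + sin(x)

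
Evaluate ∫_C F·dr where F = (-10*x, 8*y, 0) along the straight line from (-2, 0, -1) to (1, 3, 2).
51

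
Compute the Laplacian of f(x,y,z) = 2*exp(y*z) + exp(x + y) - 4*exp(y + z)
2*y**2*exp(y*z) + 2*z**2*exp(y*z) + 2*exp(x + y) - 8*exp(y + z)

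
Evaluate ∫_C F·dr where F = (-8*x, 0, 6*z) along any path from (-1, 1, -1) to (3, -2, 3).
-8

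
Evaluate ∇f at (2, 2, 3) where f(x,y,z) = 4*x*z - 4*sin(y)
(12, -4*cos(2), 8)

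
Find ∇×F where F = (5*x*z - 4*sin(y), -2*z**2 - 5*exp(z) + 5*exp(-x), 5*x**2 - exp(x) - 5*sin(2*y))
(4*z + 5*exp(z) - 10*cos(2*y), -5*x + exp(x), 4*cos(y) - 5*exp(-x))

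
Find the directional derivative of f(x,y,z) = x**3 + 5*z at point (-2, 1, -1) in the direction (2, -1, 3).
39*sqrt(14)/14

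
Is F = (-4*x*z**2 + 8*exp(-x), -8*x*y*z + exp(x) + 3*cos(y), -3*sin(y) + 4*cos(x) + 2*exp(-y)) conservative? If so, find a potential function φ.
No, ∇×F = (8*x*y - 3*cos(y) - 2*exp(-y), -8*x*z + 4*sin(x), -8*y*z + exp(x)) ≠ 0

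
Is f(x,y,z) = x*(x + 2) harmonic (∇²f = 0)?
No, ∇²f = 2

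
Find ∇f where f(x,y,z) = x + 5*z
(1, 0, 5)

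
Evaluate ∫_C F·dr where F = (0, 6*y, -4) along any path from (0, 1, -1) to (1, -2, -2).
13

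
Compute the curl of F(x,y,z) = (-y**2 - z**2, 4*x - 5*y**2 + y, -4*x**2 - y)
(-1, 8*x - 2*z, 2*y + 4)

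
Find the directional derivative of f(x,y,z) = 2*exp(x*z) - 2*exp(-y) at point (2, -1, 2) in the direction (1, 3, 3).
2*sqrt(19)*E*(3 + 8*exp(3))/19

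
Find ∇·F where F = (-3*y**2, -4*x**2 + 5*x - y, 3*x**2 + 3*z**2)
6*z - 1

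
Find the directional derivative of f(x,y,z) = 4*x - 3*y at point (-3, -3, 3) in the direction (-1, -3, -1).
5*sqrt(11)/11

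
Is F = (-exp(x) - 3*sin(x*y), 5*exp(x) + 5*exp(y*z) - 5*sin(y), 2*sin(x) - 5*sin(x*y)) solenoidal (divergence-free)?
No, ∇·F = -3*y*cos(x*y) + 5*z*exp(y*z) - exp(x) - 5*cos(y)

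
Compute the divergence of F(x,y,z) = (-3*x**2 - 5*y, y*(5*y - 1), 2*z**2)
-6*x + 10*y + 4*z - 1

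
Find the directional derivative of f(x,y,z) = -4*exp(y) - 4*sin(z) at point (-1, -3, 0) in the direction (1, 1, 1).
-4*sqrt(3)*(1 + exp(3))*exp(-3)/3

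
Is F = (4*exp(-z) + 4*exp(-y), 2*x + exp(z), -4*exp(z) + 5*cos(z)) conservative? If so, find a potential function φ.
No, ∇×F = (-exp(z), -4*exp(-z), 2 + 4*exp(-y)) ≠ 0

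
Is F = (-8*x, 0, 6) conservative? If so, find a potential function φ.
Yes, F is conservative. φ = -4*x**2 + 6*z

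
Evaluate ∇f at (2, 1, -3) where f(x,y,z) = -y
(0, -1, 0)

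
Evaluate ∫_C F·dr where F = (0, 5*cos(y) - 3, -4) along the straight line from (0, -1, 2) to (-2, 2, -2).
5*sin(1) + 5*sin(2) + 7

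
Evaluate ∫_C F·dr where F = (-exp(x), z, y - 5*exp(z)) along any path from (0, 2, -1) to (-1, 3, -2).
-3 - 5*exp(-2) + 4*exp(-1)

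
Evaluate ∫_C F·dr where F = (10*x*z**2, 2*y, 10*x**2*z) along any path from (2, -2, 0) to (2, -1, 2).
77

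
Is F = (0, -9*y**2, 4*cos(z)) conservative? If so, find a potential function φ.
Yes, F is conservative. φ = -3*y**3 + 4*sin(z)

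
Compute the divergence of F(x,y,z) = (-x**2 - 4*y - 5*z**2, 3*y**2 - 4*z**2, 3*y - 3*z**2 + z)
-2*x + 6*y - 6*z + 1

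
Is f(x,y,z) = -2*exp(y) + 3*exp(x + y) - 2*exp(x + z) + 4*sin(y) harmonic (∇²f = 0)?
No, ∇²f = -2*exp(y) + 6*exp(x + y) - 4*exp(x + z) - 4*sin(y)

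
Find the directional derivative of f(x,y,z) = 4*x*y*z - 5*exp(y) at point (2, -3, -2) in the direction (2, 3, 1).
3*sqrt(14)*(-8*exp(3) - 5)*exp(-3)/14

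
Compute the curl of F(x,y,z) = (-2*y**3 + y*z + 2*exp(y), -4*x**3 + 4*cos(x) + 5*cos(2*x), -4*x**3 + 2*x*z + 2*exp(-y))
(-2*exp(-y), 12*x**2 + y - 2*z, -12*x**2 + 6*y**2 - z - 2*exp(y) - 4*sin(x) - 10*sin(2*x))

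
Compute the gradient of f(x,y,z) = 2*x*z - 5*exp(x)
(2*z - 5*exp(x), 0, 2*x)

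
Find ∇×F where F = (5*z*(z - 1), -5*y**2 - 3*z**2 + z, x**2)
(6*z - 1, -2*x + 10*z - 5, 0)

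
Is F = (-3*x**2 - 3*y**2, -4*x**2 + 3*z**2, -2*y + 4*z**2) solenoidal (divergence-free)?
No, ∇·F = -6*x + 8*z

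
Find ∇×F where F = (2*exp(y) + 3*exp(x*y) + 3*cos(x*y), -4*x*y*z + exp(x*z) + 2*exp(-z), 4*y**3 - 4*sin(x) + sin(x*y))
(4*x*y - x*exp(x*z) + x*cos(x*y) + 12*y**2 + 2*exp(-z), -y*cos(x*y) + 4*cos(x), -3*x*exp(x*y) + 3*x*sin(x*y) - 4*y*z + z*exp(x*z) - 2*exp(y))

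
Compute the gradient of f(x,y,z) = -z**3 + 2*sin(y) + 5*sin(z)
(0, 2*cos(y), -3*z**2 + 5*cos(z))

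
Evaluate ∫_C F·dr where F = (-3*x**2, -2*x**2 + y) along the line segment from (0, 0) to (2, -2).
-2/3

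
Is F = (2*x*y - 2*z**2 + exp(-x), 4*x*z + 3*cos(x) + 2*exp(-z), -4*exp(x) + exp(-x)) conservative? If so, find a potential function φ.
No, ∇×F = (-4*x + 2*exp(-z), -4*z + 4*exp(x) + exp(-x), -2*x + 4*z - 3*sin(x)) ≠ 0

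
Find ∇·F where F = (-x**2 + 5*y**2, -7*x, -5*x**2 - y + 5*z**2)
-2*x + 10*z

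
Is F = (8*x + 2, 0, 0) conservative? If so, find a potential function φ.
Yes, F is conservative. φ = 2*x*(2*x + 1)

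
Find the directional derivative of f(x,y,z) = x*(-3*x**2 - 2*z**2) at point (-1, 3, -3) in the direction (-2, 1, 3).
9*sqrt(14)/7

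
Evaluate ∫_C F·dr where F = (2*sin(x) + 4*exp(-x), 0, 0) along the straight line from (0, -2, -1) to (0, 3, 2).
0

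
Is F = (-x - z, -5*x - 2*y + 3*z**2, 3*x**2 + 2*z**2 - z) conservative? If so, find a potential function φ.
No, ∇×F = (-6*z, -6*x - 1, -5) ≠ 0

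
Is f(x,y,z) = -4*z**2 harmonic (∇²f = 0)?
No, ∇²f = -8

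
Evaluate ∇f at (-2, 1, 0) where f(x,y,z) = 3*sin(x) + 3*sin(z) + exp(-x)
(-exp(2) + 3*cos(2), 0, 3)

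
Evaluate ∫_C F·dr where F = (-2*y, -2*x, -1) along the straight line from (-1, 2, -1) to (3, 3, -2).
-21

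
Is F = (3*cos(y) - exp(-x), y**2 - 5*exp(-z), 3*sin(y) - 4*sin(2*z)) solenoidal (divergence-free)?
No, ∇·F = 2*y - 8*cos(2*z) + exp(-x)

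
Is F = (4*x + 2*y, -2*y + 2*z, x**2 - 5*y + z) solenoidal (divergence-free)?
No, ∇·F = 3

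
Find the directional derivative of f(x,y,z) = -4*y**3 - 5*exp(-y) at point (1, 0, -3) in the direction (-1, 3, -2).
15*sqrt(14)/14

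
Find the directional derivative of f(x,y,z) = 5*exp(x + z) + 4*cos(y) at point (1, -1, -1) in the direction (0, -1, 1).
sqrt(2)*(5 - 4*sin(1))/2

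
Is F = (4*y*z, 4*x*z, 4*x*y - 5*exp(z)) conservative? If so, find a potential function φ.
Yes, F is conservative. φ = 4*x*y*z - 5*exp(z)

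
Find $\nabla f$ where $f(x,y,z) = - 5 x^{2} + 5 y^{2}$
(-10*x, 10*y, 0)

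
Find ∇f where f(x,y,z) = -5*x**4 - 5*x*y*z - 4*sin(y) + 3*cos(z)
(-20*x**3 - 5*y*z, -5*x*z - 4*cos(y), -5*x*y - 3*sin(z))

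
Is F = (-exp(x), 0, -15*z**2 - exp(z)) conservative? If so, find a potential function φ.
Yes, F is conservative. φ = -5*z**3 - exp(x) - exp(z)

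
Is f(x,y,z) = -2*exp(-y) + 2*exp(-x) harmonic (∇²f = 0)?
No, ∇²f = -2*exp(-y) + 2*exp(-x)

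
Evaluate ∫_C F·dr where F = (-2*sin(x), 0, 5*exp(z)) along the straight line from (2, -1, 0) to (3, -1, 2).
-5 + 2*cos(3) - 2*cos(2) + 5*exp(2)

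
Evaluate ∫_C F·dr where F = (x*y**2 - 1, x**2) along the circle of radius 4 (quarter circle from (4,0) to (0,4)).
-52/3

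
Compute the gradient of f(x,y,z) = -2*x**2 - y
(-4*x, -1, 0)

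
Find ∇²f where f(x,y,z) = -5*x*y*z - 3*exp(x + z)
-6*exp(x + z)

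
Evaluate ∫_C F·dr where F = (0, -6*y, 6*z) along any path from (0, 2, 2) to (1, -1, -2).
9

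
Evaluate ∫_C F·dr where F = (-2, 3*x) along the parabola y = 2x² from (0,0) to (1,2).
2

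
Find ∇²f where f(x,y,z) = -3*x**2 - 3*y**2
-12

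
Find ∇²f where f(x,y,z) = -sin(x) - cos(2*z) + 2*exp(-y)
sin(x) + 4*cos(2*z) + 2*exp(-y)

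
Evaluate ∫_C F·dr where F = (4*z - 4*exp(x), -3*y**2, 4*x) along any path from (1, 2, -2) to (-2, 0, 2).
-(4 - 4*exp(3))*exp(-2)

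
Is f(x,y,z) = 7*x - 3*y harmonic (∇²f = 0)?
Yes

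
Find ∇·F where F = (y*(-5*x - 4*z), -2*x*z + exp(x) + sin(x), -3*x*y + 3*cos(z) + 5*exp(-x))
-5*y - 3*sin(z)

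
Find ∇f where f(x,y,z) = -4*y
(0, -4, 0)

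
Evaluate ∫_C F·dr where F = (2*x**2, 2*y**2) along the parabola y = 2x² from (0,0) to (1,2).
6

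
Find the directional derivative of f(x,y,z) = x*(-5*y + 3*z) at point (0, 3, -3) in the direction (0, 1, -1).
0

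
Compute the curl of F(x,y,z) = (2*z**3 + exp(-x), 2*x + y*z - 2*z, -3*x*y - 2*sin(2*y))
(-3*x - y - 4*cos(2*y) + 2, 3*y + 6*z**2, 2)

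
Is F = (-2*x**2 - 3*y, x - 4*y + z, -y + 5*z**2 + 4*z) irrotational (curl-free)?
No, ∇×F = (-2, 0, 4)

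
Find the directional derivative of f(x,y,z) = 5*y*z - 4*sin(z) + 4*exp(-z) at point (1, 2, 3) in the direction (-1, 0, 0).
0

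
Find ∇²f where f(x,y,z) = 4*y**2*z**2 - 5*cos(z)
8*y**2 + 8*z**2 + 5*cos(z)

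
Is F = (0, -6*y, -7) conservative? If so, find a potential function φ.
Yes, F is conservative. φ = -3*y**2 - 7*z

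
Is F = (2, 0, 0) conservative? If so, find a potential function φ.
Yes, F is conservative. φ = 2*x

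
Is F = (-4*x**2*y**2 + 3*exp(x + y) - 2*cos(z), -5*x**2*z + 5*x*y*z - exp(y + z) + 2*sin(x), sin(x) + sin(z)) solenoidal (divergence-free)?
No, ∇·F = -8*x*y**2 + 5*x*z + 3*exp(x + y) - exp(y + z) + cos(z)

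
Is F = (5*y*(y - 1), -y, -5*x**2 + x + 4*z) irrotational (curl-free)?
No, ∇×F = (0, 10*x - 1, 5 - 10*y)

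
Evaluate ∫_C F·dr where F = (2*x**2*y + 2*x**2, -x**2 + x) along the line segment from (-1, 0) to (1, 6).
10/3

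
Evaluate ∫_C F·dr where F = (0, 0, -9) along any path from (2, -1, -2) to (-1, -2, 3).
-45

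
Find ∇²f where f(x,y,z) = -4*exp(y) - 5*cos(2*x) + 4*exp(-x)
-4*exp(y) + 20*cos(2*x) + 4*exp(-x)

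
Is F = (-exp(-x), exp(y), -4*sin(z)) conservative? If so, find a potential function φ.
Yes, F is conservative. φ = exp(y) + 4*cos(z) + exp(-x)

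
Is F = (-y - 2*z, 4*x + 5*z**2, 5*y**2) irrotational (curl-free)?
No, ∇×F = (10*y - 10*z, -2, 5)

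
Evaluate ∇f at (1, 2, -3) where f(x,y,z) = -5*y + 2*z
(0, -5, 2)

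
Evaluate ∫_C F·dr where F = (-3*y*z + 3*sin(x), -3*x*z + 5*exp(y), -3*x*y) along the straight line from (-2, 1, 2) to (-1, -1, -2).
-10*sinh(1) - 6 - 3*cos(1) + 3*cos(2)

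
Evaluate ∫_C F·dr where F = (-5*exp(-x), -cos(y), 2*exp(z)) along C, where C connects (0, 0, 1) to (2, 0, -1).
-2*E - 5 + 5*exp(-2) + 2*exp(-1)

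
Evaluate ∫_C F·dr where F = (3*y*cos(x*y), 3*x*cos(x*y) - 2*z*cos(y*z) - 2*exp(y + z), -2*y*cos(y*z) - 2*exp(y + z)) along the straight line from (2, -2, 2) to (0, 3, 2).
-2*exp(5) + sin(4) - 2*sin(6) + 2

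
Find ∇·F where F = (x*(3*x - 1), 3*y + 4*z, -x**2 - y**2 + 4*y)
6*x + 2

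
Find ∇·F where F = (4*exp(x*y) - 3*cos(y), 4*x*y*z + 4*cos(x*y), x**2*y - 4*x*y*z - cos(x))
-4*x*y + 4*x*z - 4*x*sin(x*y) + 4*y*exp(x*y)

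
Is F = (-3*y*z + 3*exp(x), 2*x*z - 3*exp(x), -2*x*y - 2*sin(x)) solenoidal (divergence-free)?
No, ∇·F = 3*exp(x)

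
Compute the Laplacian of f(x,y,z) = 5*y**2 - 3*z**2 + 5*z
4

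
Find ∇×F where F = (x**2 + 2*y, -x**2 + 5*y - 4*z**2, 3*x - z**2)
(8*z, -3, -2*x - 2)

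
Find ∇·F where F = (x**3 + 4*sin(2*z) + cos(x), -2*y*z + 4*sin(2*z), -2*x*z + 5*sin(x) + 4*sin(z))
3*x**2 - 2*x - 2*z - sin(x) + 4*cos(z)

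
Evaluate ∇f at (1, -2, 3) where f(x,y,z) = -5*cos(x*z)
(15*sin(3), 0, 5*sin(3))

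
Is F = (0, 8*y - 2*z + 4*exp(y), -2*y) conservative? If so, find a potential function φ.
Yes, F is conservative. φ = 4*y**2 - 2*y*z + 4*exp(y)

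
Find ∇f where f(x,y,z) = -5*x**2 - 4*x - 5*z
(-10*x - 4, 0, -5)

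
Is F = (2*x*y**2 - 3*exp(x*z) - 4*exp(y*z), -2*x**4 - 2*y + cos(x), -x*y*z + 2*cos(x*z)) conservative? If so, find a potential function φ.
No, ∇×F = (-x*z, -3*x*exp(x*z) + y*z - 4*y*exp(y*z) + 2*z*sin(x*z), -8*x**3 - 4*x*y + 4*z*exp(y*z) - sin(x)) ≠ 0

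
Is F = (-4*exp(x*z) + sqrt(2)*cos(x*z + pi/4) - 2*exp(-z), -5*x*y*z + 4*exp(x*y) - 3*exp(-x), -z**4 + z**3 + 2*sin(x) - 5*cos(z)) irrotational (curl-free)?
No, ∇×F = (5*x*y, -4*x*exp(x*z) - sqrt(2)*x*sin(x*z + pi/4) - 2*cos(x) + 2*exp(-z), -5*y*z + 4*y*exp(x*y) + 3*exp(-x))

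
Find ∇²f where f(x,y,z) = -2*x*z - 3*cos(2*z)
12*cos(2*z)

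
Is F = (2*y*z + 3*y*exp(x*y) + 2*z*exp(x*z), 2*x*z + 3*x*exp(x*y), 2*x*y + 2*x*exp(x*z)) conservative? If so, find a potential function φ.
Yes, F is conservative. φ = 2*x*y*z + 3*exp(x*y) + 2*exp(x*z)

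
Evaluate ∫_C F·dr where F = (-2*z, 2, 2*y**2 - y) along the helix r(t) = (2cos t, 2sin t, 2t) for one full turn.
0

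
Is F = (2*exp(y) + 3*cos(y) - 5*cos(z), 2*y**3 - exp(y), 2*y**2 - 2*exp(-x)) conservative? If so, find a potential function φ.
No, ∇×F = (4*y, 5*sin(z) - 2*exp(-x), -2*exp(y) + 3*sin(y)) ≠ 0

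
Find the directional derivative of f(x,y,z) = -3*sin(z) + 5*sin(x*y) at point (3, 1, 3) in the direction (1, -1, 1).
-13*sqrt(3)*cos(3)/3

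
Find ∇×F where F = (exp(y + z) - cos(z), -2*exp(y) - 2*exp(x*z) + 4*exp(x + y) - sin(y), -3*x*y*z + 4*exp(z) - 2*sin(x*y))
(x*(-3*z + 2*exp(x*z) - 2*cos(x*y)), 3*y*z + 2*y*cos(x*y) + exp(y + z) + sin(z), -2*z*exp(x*z) + 4*exp(x + y) - exp(y + z))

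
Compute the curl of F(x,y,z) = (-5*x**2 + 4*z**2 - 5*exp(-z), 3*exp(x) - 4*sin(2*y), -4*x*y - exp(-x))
(-4*x, 4*y + 8*z + 5*exp(-z) - exp(-x), 3*exp(x))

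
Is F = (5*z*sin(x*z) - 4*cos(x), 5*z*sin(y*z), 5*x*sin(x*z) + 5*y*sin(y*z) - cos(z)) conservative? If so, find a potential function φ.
Yes, F is conservative. φ = -4*sin(x) - sin(z) - 5*cos(x*z) - 5*cos(y*z)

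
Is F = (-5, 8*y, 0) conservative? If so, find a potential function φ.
Yes, F is conservative. φ = -5*x + 4*y**2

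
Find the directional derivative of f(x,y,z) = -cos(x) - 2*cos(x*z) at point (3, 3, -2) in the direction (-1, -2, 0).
-sqrt(5)*(4*sin(6) + sin(3))/5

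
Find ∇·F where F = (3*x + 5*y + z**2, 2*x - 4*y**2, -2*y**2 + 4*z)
7 - 8*y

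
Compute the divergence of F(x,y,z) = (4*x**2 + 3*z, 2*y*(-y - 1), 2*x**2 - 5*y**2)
8*x - 4*y - 2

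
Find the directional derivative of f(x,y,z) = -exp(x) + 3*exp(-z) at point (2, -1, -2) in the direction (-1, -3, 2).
-5*sqrt(14)*exp(2)/14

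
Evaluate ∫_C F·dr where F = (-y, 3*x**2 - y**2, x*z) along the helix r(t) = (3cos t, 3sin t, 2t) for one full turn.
9*pi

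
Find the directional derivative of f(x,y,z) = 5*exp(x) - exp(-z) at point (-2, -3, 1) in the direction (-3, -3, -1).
sqrt(19)*(-15 - E)*exp(-2)/19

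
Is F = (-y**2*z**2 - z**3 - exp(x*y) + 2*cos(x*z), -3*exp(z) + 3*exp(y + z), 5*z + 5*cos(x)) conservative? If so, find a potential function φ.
No, ∇×F = (3*exp(z) - 3*exp(y + z), -2*x*sin(x*z) - 2*y**2*z - 3*z**2 + 5*sin(x), x*exp(x*y) + 2*y*z**2) ≠ 0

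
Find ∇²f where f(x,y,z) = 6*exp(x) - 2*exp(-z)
6*exp(x) - 2*exp(-z)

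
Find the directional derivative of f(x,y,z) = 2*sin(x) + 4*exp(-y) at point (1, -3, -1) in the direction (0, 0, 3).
0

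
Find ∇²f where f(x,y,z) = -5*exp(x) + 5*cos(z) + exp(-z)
-5*exp(x) - 5*cos(z) + exp(-z)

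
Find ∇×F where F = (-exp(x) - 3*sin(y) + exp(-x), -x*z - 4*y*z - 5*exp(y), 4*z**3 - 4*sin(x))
(x + 4*y, 4*cos(x), -z + 3*cos(y))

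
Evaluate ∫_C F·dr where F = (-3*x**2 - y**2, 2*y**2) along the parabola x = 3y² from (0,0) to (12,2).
-5240/3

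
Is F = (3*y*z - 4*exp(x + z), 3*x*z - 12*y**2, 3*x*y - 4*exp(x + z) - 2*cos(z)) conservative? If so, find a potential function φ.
Yes, F is conservative. φ = 3*x*y*z - 4*y**3 - 4*exp(x + z) - 2*sin(z)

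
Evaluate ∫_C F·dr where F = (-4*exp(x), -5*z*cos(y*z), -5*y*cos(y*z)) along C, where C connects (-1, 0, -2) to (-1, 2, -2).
5*sin(4)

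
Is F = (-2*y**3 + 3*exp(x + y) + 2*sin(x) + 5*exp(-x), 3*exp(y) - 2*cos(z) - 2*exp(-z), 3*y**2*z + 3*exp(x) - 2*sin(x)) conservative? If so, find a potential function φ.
No, ∇×F = (6*y*z - 2*sin(z) - 2*exp(-z), -3*exp(x) + 2*cos(x), 6*y**2 - 3*exp(x + y)) ≠ 0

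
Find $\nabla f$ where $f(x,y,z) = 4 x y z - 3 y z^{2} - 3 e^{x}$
(4*y*z - 3*exp(x), z*(4*x - 3*z), 2*y*(2*x - 3*z))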